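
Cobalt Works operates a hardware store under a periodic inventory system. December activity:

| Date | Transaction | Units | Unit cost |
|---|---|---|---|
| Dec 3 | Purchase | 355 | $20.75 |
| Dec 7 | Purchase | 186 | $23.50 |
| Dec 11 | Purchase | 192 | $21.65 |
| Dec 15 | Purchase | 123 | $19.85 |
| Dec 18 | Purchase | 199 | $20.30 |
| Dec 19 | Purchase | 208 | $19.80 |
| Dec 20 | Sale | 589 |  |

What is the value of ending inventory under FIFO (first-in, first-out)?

Ending inventory = $13,717.25

Dec 20, 589 sold [FIFO — oldest first]: 355 @ $20.75 + 186 @ $23.50 + 48 @ $21.65 = $12,776.45
Ending inventory: 144 @ $21.65 + 123 @ $19.85 + 199 @ $20.30 + 208 @ $19.80 = $13,717.25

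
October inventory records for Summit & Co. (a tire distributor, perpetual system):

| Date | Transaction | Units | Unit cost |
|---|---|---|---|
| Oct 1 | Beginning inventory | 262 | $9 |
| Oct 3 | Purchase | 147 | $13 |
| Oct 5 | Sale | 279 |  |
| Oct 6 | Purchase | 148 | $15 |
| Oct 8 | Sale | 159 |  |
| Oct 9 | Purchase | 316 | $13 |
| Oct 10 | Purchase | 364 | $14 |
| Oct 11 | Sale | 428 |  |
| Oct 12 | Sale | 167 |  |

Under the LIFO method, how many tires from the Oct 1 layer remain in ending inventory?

Oct 5, 279 sold [LIFO — newest first]: 147 @ $13 + 132 @ $9 = $3,099
Oct 8, 159 sold [LIFO — newest first]: 148 @ $15 + 11 @ $9 = $2,319
Oct 11, 428 sold [LIFO — newest first]: 364 @ $14 + 64 @ $13 = $5,928
Oct 12, 167 sold [LIFO — newest first]: 167 @ $13 = $2,171
Total COGS = $3,099 + $2,319 + $5,928 + $2,171 = $13,517
Ending inventory: 119 @ $9 + 85 @ $13 = $2,176

119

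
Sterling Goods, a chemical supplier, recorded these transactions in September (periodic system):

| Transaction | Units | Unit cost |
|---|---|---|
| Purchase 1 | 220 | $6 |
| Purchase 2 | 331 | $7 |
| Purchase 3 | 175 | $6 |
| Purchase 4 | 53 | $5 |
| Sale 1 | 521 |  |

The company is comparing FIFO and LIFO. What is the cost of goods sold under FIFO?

COGS = $3,427

FIFO COGS: 220 @ $6 + 301 @ $7 = $3,427
LIFO COGS: 53 @ $5 + 175 @ $6 + 293 @ $7 = $3,366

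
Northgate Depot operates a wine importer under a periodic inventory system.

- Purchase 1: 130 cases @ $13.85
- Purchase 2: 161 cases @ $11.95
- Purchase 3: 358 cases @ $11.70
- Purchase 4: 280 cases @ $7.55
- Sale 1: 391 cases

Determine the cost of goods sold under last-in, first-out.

COGS = $3,412.70

Sale 1 (391) [LIFO — newest first]: 280 @ $7.55 + 111 @ $11.70 = $3,412.70
Ending inventory: 130 @ $13.85 + 161 @ $11.95 + 247 @ $11.70 = $6,614.35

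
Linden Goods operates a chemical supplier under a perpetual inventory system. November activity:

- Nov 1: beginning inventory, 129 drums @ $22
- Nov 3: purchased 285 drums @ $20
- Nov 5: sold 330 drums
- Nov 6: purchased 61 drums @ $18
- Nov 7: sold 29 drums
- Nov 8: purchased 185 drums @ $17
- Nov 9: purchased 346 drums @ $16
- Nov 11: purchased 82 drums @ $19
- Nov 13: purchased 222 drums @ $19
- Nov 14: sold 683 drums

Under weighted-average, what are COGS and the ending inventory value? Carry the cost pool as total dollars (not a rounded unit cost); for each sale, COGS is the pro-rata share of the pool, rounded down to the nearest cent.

COGS = $19,380.79; ending inventory = $4,712.21

After Nov 1: 129 on hand, pool $2,838.00 (≈ $22.0000 each)
After Nov 3: 414 on hand, pool $8,538.00 (≈ $20.6232 each)
Nov 5, sell 330: 330/414 × $8,538.00 → $6,805.65
After Nov 6: 145 on hand, pool $2,830.35 (≈ $19.5197 each)
Nov 7, sell 29: 29/145 × $2,830.35 → $566.07
After Nov 8: 301 on hand, pool $5,409.28 (≈ $17.9710 each)
After Nov 9: 647 on hand, pool $10,945.28 (≈ $16.9170 each)
After Nov 11: 729 on hand, pool $12,503.28 (≈ $17.1513 each)
After Nov 13: 951 on hand, pool $16,721.28 (≈ $17.5828 each)
Nov 14, sell 683: 683/951 × $16,721.28 → $12,009.07
Total COGS = $6,805.65 + $566.07 + $12,009.07 = $19,380.79
Ending inventory (cost pool remaining) = $4,712.21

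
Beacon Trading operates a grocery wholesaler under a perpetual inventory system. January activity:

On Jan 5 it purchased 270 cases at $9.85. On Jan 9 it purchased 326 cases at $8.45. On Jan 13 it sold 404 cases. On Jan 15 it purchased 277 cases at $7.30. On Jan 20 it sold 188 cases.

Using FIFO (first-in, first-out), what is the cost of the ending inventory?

Ending inventory = $2,055.90

Jan 13, 404 sold [FIFO — oldest first]: 270 @ $9.85 + 134 @ $8.45 = $3,791.80
Jan 20, 188 sold [FIFO — oldest first]: 188 @ $8.45 = $1,588.60
Total COGS = $3,791.80 + $1,588.60 = $5,380.40
Ending inventory: 4 @ $8.45 + 277 @ $7.30 = $2,055.90
Check: goods available $7,436.30 = COGS $5,380.40 + ending $2,055.90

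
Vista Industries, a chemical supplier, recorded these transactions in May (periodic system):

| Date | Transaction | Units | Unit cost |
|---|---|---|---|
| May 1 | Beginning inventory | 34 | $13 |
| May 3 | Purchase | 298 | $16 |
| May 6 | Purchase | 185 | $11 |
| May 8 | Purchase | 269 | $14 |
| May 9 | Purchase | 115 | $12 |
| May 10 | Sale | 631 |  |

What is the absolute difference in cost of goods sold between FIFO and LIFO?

$668

FIFO COGS: 34 @ $13 + 298 @ $16 + 185 @ $11 + 114 @ $14 = $8,841
LIFO COGS: 115 @ $12 + 269 @ $14 + 185 @ $11 + 62 @ $16 = $8,173
Difference = |$8,841 − $8,173| = $668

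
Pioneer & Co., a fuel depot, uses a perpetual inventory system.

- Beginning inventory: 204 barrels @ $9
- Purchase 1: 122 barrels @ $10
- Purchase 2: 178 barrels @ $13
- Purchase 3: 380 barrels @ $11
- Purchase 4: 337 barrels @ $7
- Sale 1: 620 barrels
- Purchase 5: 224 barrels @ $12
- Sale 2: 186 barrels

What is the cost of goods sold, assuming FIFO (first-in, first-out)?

Sale 1 (620) [FIFO — oldest first]: 204 @ $9 + 122 @ $10 + 178 @ $13 + 116 @ $11 = $6,646
Sale 2 (186) [FIFO — oldest first]: 186 @ $11 = $2,046
Total COGS = $6,646 + $2,046 = $8,692
Ending inventory: 78 @ $11 + 337 @ $7 + 224 @ $12 = $5,905

COGS = $8,692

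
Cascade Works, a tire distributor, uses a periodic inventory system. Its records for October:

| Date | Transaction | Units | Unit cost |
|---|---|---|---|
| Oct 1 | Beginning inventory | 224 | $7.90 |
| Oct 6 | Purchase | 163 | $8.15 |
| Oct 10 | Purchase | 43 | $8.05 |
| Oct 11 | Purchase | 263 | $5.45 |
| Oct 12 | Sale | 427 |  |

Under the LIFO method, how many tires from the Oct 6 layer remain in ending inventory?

Oct 12, 427 sold [LIFO — newest first]: 263 @ $5.45 + 43 @ $8.05 + 121 @ $8.15 = $2,765.65
Ending inventory: 224 @ $7.90 + 42 @ $8.15 = $2,111.90

42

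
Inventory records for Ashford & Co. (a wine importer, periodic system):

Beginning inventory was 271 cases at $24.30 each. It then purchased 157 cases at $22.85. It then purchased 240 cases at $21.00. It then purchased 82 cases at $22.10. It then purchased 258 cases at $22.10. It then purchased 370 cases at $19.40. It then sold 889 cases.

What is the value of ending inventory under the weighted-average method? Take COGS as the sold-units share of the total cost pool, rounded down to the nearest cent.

Ending inventory = $10,612.07

Sale 1, sell 889: 889/1378 × $29,904.75 → $19,292.68
Ending inventory (cost pool remaining) = $10,612.07
Check: goods available $29,904.75 = COGS $19,292.68 + ending $10,612.07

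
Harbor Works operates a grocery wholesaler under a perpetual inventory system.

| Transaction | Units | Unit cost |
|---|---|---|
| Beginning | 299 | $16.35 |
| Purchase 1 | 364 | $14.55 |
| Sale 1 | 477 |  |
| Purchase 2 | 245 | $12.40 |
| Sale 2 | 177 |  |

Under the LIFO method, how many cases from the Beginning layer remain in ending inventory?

186

Sale 1 (477) [LIFO — newest first]: 364 @ $14.55 + 113 @ $16.35 = $7,143.75
Sale 2 (177) [LIFO — newest first]: 177 @ $12.40 = $2,194.80
Total COGS = $7,143.75 + $2,194.80 = $9,338.55
Ending inventory: 186 @ $16.35 + 68 @ $12.40 = $3,884.30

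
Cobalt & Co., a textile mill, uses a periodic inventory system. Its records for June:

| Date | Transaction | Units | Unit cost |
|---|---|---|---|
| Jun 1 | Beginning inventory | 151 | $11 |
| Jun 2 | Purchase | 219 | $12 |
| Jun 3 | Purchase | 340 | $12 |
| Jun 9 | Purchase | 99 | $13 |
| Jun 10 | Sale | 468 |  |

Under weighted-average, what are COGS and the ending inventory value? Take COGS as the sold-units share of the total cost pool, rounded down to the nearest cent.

Jun 10, sell 468: 468/809 × $9,656.00 → $5,585.91
Ending inventory (cost pool remaining) = $4,070.09

COGS = $5,585.91; ending inventory = $4,070.09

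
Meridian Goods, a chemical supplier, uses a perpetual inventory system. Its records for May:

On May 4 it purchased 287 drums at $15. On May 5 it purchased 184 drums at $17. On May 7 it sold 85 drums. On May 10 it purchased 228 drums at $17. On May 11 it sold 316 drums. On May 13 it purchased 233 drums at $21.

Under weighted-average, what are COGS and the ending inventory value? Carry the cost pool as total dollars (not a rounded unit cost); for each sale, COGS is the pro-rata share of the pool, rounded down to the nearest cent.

COGS = $6,471.30; ending inventory = $9,730.70

After May 4: 287 on hand, pool $4,305.00 (≈ $15.0000 each)
After May 5: 471 on hand, pool $7,433.00 (≈ $15.7813 each)
May 7, sell 85: 85/471 × $7,433.00 → $1,341.41
After May 10: 614 on hand, pool $9,967.59 (≈ $16.2339 each)
May 11, sell 316: 316/614 × $9,967.59 → $5,129.89
After May 13: 531 on hand, pool $9,730.70 (≈ $18.3252 each)
Total COGS = $1,341.41 + $5,129.89 = $6,471.30
Ending inventory (cost pool remaining) = $9,730.70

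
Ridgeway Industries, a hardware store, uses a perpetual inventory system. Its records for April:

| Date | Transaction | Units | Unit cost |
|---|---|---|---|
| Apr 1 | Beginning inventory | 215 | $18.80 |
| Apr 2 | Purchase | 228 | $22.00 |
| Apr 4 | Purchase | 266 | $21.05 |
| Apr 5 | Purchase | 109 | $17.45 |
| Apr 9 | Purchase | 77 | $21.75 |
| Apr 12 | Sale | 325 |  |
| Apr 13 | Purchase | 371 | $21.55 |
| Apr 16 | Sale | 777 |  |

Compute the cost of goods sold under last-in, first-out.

Apr 12, 325 sold [LIFO — newest first]: 77 @ $21.75 + 109 @ $17.45 + 139 @ $21.05 = $6,502.75
Apr 16, 777 sold [LIFO — newest first]: 371 @ $21.55 + 127 @ $21.05 + 228 @ $22.00 + 51 @ $18.80 = $16,643.20
Total COGS = $6,502.75 + $16,643.20 = $23,145.95
Ending inventory: 164 @ $18.80 = $3,083.20

COGS = $23,145.95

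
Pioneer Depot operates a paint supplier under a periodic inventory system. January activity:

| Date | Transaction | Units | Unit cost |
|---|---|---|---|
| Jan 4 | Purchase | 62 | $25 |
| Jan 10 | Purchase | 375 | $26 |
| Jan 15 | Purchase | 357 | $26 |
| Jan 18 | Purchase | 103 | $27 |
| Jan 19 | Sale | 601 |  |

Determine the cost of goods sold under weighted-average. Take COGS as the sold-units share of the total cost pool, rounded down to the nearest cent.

COGS = $15,653.47

Jan 19, sell 601: 601/897 × $23,363.00 → $15,653.47
Ending inventory (cost pool remaining) = $7,709.53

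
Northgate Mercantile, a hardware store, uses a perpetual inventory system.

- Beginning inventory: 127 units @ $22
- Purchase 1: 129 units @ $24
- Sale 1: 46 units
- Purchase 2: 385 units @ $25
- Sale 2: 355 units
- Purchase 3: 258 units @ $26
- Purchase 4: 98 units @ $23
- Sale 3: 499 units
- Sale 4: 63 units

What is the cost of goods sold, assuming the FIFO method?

COGS = $23,695

Sale 1 (46) [FIFO — oldest first]: 46 @ $22 = $1,012
Sale 2 (355) [FIFO — oldest first]: 81 @ $22 + 129 @ $24 + 145 @ $25 = $8,503
Sale 3 (499) [FIFO — oldest first]: 240 @ $25 + 258 @ $26 + 1 @ $23 = $12,731
Sale 4 (63) [FIFO — oldest first]: 63 @ $23 = $1,449
Total COGS = $1,012 + $8,503 + $12,731 + $1,449 = $23,695
Ending inventory: 34 @ $23 = $782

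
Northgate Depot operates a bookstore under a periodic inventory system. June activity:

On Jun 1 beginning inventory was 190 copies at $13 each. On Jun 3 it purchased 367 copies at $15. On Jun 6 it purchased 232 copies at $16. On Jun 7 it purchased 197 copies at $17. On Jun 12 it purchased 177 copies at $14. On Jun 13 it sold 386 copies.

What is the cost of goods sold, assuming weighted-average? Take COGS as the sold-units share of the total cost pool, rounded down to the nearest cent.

COGS = $5,812.90

Jun 13, sell 386: 386/1163 × $17,514.00 → $5,812.90
Ending inventory (cost pool remaining) = $11,701.10
Check: goods available $17,514.00 = COGS $5,812.90 + ending $11,701.10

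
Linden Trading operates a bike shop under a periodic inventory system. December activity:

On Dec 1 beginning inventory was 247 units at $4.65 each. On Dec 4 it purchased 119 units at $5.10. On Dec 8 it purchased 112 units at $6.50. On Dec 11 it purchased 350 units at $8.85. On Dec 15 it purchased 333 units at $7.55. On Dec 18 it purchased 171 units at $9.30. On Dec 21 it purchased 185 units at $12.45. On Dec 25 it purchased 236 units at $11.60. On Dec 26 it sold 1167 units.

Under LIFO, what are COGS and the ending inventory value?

COGS = $11,287.00; ending inventory = $3,439.25

Dec 26, 1167 sold [LIFO — newest first]: 236 @ $11.60 + 185 @ $12.45 + 171 @ $9.30 + 333 @ $7.55 + 242 @ $8.85 = $11,287.00
Ending inventory: 247 @ $4.65 + 119 @ $5.10 + 112 @ $6.50 + 108 @ $8.85 = $3,439.25
Check: goods available $14,726.25 = COGS $11,287.00 + ending $3,439.25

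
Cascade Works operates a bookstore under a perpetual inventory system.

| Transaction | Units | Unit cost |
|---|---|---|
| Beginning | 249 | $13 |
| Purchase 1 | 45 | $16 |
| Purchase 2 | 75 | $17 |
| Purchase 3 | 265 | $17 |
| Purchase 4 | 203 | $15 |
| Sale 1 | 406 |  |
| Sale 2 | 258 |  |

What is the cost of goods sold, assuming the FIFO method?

Sale 1 (406) [FIFO — oldest first]: 249 @ $13 + 45 @ $16 + 75 @ $17 + 37 @ $17 = $5,861
Sale 2 (258) [FIFO — oldest first]: 228 @ $17 + 30 @ $15 = $4,326
Total COGS = $5,861 + $4,326 = $10,187
Ending inventory: 173 @ $15 = $2,595

COGS = $10,187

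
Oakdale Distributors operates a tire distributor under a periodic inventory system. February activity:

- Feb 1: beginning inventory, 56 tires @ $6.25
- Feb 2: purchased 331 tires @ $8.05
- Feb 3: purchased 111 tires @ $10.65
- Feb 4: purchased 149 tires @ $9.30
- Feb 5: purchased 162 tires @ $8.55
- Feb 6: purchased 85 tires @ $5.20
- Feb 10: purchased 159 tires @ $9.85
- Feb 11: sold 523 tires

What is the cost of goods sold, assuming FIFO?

Feb 11, 523 sold [FIFO — oldest first]: 56 @ $6.25 + 331 @ $8.05 + 111 @ $10.65 + 25 @ $9.30 = $4,429.20
Ending inventory: 124 @ $9.30 + 162 @ $8.55 + 85 @ $5.20 + 159 @ $9.85 = $4,546.45

COGS = $4,429.20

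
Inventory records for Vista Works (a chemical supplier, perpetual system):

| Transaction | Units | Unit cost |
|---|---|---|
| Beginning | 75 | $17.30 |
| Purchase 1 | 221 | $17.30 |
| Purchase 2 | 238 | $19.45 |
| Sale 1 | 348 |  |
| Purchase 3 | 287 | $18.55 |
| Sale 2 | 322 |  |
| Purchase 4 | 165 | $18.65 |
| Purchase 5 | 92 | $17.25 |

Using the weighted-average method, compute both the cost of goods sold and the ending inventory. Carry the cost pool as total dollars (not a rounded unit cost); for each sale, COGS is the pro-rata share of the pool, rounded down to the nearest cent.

COGS = $12,290.02; ending inventory = $7,447.98

After Beginning: 75 on hand, pool $1,297.50 (≈ $17.3000 each)
After Purchase 1: 296 on hand, pool $5,120.80 (≈ $17.3000 each)
After Purchase 2: 534 on hand, pool $9,749.90 (≈ $18.2582 each)
Sale 1, sell 348: 348/534 × $9,749.90 → $6,353.86
After Purchase 3: 473 on hand, pool $8,719.89 (≈ $18.4353 each)
Sale 2, sell 322: 322/473 × $8,719.89 → $5,936.16
After Purchase 4: 316 on hand, pool $5,860.98 (≈ $18.5474 each)
After Purchase 5: 408 on hand, pool $7,447.98 (≈ $18.2549 each)
Total COGS = $6,353.86 + $5,936.16 = $12,290.02
Ending inventory (cost pool remaining) = $7,447.98
Check: goods available $19,738.00 = COGS $12,290.02 + ending $7,447.98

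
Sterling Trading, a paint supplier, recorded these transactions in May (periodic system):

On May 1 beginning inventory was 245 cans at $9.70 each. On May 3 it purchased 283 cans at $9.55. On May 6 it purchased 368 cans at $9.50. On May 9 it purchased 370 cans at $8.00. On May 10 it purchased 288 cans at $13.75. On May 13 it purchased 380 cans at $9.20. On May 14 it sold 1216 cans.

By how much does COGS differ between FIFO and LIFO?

$971.85

FIFO COGS: 245 @ $9.70 + 283 @ $9.55 + 368 @ $9.50 + 320 @ $8.00 = $11,135.15
LIFO COGS: 380 @ $9.20 + 288 @ $13.75 + 370 @ $8.00 + 178 @ $9.50 = $12,107.00
Difference = |$11,135.15 − $12,107.00| = $971.85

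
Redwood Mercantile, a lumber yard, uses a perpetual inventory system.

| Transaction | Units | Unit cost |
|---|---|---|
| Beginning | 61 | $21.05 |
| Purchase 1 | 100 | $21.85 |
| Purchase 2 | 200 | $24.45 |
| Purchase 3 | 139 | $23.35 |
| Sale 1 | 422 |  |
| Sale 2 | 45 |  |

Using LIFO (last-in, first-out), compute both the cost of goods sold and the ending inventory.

COGS = $10,910.05; ending inventory = $694.65

Sale 1 (422) [LIFO — newest first]: 139 @ $23.35 + 200 @ $24.45 + 83 @ $21.85 = $9,949.20
Sale 2 (45) [LIFO — newest first]: 17 @ $21.85 + 28 @ $21.05 = $960.85
Total COGS = $9,949.20 + $960.85 = $10,910.05
Ending inventory: 33 @ $21.05 = $694.65
Check: goods available $11,604.70 = COGS $10,910.05 + ending $694.65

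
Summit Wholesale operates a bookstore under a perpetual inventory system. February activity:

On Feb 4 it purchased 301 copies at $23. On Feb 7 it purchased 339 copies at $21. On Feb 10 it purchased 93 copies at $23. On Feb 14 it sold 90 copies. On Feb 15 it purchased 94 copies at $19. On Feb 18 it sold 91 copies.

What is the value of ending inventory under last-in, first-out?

Feb 14, 90 sold [LIFO — newest first]: 90 @ $23 = $2,070
Feb 18, 91 sold [LIFO — newest first]: 91 @ $19 = $1,729
Total COGS = $2,070 + $1,729 = $3,799
Ending inventory: 301 @ $23 + 339 @ $21 + 3 @ $23 + 3 @ $19 = $14,168

Ending inventory = $14,168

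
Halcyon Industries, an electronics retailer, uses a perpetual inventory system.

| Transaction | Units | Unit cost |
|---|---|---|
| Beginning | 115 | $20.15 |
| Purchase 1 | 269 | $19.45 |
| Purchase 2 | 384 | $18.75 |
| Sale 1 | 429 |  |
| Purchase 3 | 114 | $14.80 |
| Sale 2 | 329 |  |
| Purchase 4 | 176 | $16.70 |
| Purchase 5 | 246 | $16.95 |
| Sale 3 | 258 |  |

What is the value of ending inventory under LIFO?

Ending inventory = $5,231.10

Sale 1 (429) [LIFO — newest first]: 384 @ $18.75 + 45 @ $19.45 = $8,075.25
Sale 2 (329) [LIFO — newest first]: 114 @ $14.80 + 215 @ $19.45 = $5,868.95
Sale 3 (258) [LIFO — newest first]: 246 @ $16.95 + 12 @ $16.70 = $4,370.10
Total COGS = $8,075.25 + $5,868.95 + $4,370.10 = $18,314.30
Ending inventory: 115 @ $20.15 + 9 @ $19.45 + 164 @ $16.70 = $5,231.10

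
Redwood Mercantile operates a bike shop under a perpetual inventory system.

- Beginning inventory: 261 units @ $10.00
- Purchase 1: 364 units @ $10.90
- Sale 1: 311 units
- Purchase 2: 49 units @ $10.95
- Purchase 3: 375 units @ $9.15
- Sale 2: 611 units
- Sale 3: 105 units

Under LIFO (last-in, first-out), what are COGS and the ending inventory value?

Sale 1 (311) [LIFO — newest first]: 311 @ $10.90 = $3,389.90
Sale 2 (611) [LIFO — newest first]: 375 @ $9.15 + 49 @ $10.95 + 53 @ $10.90 + 134 @ $10.00 = $5,885.50
Sale 3 (105) [LIFO — newest first]: 105 @ $10.00 = $1,050.00
Total COGS = $3,389.90 + $5,885.50 + $1,050.00 = $10,325.40
Ending inventory: 22 @ $10.00 = $220.00

COGS = $10,325.40; ending inventory = $220.00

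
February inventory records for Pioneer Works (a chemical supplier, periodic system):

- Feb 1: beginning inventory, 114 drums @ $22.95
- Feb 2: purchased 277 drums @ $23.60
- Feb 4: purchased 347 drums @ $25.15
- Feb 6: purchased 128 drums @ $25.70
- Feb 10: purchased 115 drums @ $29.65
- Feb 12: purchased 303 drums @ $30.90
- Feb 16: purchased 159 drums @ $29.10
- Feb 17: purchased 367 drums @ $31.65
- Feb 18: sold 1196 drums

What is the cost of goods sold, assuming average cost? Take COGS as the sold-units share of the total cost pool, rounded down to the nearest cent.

COGS = $33,160.95

Feb 18, sell 1196: 1196/1810 × $50,185.05 → $33,160.95
Ending inventory (cost pool remaining) = $17,024.10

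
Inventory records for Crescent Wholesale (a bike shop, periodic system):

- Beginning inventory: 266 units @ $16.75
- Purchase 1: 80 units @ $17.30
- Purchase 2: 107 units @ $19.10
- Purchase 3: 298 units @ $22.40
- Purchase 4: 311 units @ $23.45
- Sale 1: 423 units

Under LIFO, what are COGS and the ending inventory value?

Sale 1 (423) [LIFO — newest first]: 311 @ $23.45 + 112 @ $22.40 = $9,801.75
Ending inventory: 266 @ $16.75 + 80 @ $17.30 + 107 @ $19.10 + 186 @ $22.40 = $12,049.60

COGS = $9,801.75; ending inventory = $12,049.60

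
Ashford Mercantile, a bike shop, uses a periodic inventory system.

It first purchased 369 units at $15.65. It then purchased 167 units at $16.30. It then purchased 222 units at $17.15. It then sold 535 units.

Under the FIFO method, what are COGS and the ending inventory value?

COGS = $8,480.65; ending inventory = $3,823.60

Sale 1 (535) [FIFO — oldest first]: 369 @ $15.65 + 166 @ $16.30 = $8,480.65
Ending inventory: 1 @ $16.30 + 222 @ $17.15 = $3,823.60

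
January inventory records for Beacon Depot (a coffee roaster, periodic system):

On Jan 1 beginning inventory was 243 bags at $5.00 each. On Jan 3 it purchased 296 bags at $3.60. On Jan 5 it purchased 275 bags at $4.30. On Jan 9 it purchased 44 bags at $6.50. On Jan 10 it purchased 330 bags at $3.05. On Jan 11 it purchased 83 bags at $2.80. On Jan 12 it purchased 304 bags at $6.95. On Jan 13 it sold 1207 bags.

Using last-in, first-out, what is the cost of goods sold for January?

COGS = $5,435.80

Jan 13, 1207 sold [LIFO — newest first]: 304 @ $6.95 + 83 @ $2.80 + 330 @ $3.05 + 44 @ $6.50 + 275 @ $4.30 + 171 @ $3.60 = $5,435.80
Ending inventory: 243 @ $5.00 + 125 @ $3.60 = $1,665.00
Check: goods available $7,100.80 = COGS $5,435.80 + ending $1,665.00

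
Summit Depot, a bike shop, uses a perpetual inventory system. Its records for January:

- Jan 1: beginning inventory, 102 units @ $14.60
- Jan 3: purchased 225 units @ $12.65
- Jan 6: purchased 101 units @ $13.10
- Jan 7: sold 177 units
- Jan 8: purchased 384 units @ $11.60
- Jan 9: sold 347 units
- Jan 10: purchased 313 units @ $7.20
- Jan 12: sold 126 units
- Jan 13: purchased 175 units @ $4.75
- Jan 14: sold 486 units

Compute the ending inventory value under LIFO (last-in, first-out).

Ending inventory = $2,273.50

Jan 7, 177 sold [LIFO — newest first]: 101 @ $13.10 + 76 @ $12.65 = $2,284.50
Jan 9, 347 sold [LIFO — newest first]: 347 @ $11.60 = $4,025.20
Jan 12, 126 sold [LIFO — newest first]: 126 @ $7.20 = $907.20
Jan 14, 486 sold [LIFO — newest first]: 175 @ $4.75 + 187 @ $7.20 + 37 @ $11.60 + 87 @ $12.65 = $3,707.40
Total COGS = $2,284.50 + $4,025.20 + $907.20 + $3,707.40 = $10,924.30
Ending inventory: 102 @ $14.60 + 62 @ $12.65 = $2,273.50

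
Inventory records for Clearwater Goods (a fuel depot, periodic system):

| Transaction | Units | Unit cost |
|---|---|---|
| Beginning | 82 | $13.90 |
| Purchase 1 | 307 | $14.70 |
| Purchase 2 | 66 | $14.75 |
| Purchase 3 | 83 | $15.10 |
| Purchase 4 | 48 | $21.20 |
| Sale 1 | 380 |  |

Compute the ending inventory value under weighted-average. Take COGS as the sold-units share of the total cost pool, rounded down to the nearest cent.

Ending inventory = $3,127.65

Sale 1, sell 380: 380/586 × $8,897.10 → $5,769.45
Ending inventory (cost pool remaining) = $3,127.65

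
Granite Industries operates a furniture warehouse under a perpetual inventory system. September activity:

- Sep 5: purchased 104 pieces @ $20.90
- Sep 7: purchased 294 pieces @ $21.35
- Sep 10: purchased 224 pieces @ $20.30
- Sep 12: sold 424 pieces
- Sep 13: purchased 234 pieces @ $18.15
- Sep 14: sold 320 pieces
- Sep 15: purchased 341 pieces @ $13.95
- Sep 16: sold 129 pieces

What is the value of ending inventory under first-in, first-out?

Ending inventory = $4,519.80

Sep 12, 424 sold [FIFO — oldest first]: 104 @ $20.90 + 294 @ $21.35 + 26 @ $20.30 = $8,978.30
Sep 14, 320 sold [FIFO — oldest first]: 198 @ $20.30 + 122 @ $18.15 = $6,233.70
Sep 16, 129 sold [FIFO — oldest first]: 112 @ $18.15 + 17 @ $13.95 = $2,269.95
Total COGS = $8,978.30 + $6,233.70 + $2,269.95 = $17,481.95
Ending inventory: 324 @ $13.95 = $4,519.80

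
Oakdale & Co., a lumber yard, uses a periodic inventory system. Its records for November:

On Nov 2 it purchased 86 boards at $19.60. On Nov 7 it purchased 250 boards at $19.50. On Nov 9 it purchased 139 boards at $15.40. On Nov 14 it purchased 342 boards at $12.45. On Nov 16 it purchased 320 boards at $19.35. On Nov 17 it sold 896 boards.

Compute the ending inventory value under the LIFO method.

Ending inventory = $4,708.10

Nov 17, 896 sold [LIFO — newest first]: 320 @ $19.35 + 342 @ $12.45 + 139 @ $15.40 + 95 @ $19.50 = $14,443.00
Ending inventory: 86 @ $19.60 + 155 @ $19.50 = $4,708.10
Check: goods available $19,151.10 = COGS $14,443.00 + ending $4,708.10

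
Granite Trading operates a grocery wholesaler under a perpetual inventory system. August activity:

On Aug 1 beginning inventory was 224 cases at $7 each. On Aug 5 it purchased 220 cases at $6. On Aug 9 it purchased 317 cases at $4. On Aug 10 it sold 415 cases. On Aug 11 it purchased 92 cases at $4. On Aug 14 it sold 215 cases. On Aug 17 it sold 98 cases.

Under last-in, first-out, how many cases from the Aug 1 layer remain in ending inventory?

Aug 10, 415 sold [LIFO — newest first]: 317 @ $4 + 98 @ $6 = $1,856
Aug 14, 215 sold [LIFO — newest first]: 92 @ $4 + 122 @ $6 + 1 @ $7 = $1,107
Aug 17, 98 sold [LIFO — newest first]: 98 @ $7 = $686
Total COGS = $1,856 + $1,107 + $686 = $3,649
Ending inventory: 125 @ $7 = $875

125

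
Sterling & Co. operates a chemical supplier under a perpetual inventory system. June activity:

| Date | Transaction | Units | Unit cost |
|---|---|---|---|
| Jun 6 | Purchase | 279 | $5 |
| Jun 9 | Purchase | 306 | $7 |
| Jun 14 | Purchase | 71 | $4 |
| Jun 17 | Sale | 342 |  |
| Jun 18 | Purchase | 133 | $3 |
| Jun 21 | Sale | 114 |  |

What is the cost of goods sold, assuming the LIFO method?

Jun 17, 342 sold [LIFO — newest first]: 71 @ $4 + 271 @ $7 = $2,181
Jun 21, 114 sold [LIFO — newest first]: 114 @ $3 = $342
Total COGS = $2,181 + $342 = $2,523
Ending inventory: 279 @ $5 + 35 @ $7 + 19 @ $3 = $1,697

COGS = $2,523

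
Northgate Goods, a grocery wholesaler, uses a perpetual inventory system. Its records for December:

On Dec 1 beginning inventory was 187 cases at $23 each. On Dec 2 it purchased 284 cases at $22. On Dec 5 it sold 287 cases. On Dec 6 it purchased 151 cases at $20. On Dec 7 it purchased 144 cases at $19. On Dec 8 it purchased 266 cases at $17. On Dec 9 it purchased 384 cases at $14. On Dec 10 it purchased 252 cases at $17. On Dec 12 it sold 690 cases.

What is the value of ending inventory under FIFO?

Dec 5, 287 sold [FIFO — oldest first]: 187 @ $23 + 100 @ $22 = $6,501
Dec 12, 690 sold [FIFO — oldest first]: 184 @ $22 + 151 @ $20 + 144 @ $19 + 211 @ $17 = $13,391
Total COGS = $6,501 + $13,391 = $19,892
Ending inventory: 55 @ $17 + 384 @ $14 + 252 @ $17 = $10,595

Ending inventory = $10,595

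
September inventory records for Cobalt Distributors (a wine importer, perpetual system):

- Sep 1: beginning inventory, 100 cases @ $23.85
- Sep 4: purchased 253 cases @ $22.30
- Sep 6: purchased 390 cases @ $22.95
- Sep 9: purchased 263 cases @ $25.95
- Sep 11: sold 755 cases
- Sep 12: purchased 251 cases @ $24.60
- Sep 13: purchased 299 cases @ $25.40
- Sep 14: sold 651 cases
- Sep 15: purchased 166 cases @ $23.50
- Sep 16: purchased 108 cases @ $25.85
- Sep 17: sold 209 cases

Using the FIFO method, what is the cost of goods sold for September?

Sep 11, 755 sold [FIFO — oldest first]: 100 @ $23.85 + 253 @ $22.30 + 390 @ $22.95 + 12 @ $25.95 = $17,288.80
Sep 14, 651 sold [FIFO — oldest first]: 251 @ $25.95 + 251 @ $24.60 + 149 @ $25.40 = $16,472.65
Sep 17, 209 sold [FIFO — oldest first]: 150 @ $25.40 + 59 @ $23.50 = $5,196.50
Total COGS = $17,288.80 + $16,472.65 + $5,196.50 = $38,957.95
Ending inventory: 107 @ $23.50 + 108 @ $25.85 = $5,306.30

COGS = $38,957.95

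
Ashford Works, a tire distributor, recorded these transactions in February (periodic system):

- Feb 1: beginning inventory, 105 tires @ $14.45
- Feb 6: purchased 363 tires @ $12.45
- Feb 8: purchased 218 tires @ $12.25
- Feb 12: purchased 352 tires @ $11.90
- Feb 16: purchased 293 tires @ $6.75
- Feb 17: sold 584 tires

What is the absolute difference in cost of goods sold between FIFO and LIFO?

FIFO COGS: 105 @ $14.45 + 363 @ $12.45 + 116 @ $12.25 = $7,457.60
LIFO COGS: 293 @ $6.75 + 291 @ $11.90 = $5,440.65
Difference = |$7,457.60 − $5,440.65| = $2,016.95

$2,016.95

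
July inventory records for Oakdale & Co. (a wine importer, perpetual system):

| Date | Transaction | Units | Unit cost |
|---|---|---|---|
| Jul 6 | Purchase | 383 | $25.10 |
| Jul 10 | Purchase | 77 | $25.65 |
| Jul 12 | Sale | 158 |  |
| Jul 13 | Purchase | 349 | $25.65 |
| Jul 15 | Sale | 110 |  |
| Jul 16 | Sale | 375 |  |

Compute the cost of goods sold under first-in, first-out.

COGS = $16,282.30

Jul 12, 158 sold [FIFO — oldest first]: 158 @ $25.10 = $3,965.80
Jul 15, 110 sold [FIFO — oldest first]: 110 @ $25.10 = $2,761.00
Jul 16, 375 sold [FIFO — oldest first]: 115 @ $25.10 + 77 @ $25.65 + 183 @ $25.65 = $9,555.50
Total COGS = $3,965.80 + $2,761.00 + $9,555.50 = $16,282.30
Ending inventory: 166 @ $25.65 = $4,257.90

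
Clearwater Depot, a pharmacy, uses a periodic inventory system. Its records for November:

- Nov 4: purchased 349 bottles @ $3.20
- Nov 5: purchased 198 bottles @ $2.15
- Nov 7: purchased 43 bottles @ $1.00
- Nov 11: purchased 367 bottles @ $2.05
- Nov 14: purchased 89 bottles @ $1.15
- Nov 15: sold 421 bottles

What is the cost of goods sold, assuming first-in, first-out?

Nov 15, 421 sold [FIFO — oldest first]: 349 @ $3.20 + 72 @ $2.15 = $1,271.60
Ending inventory: 126 @ $2.15 + 43 @ $1.00 + 367 @ $2.05 + 89 @ $1.15 = $1,168.60
Check: goods available $2,440.20 = COGS $1,271.60 + ending $1,168.60

COGS = $1,271.60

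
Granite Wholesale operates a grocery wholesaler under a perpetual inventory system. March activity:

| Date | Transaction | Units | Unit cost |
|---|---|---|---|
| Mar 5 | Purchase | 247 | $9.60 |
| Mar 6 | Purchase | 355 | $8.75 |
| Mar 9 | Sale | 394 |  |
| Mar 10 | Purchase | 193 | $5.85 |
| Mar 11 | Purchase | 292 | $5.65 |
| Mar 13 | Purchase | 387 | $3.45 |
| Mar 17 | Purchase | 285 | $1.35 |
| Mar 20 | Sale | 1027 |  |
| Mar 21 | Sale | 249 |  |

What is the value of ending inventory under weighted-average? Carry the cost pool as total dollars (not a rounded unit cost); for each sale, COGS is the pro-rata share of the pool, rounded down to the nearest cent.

After Mar 5: 247 on hand, pool $2,371.20 (≈ $9.6000 each)
After Mar 6: 602 on hand, pool $5,477.45 (≈ $9.0988 each)
Mar 9, sell 394: 394/602 × $5,477.45 → $3,584.90
After Mar 10: 401 on hand, pool $3,021.60 (≈ $7.5352 each)
After Mar 11: 693 on hand, pool $4,671.40 (≈ $6.7408 each)
After Mar 13: 1080 on hand, pool $6,006.55 (≈ $5.5616 each)
After Mar 17: 1365 on hand, pool $6,391.30 (≈ $4.6823 each)
Mar 20, sell 1027: 1027/1365 × $6,391.30 → $4,808.69
Mar 21, sell 249: 249/338 × $1,582.61 → $1,165.88
Total COGS = $3,584.90 + $4,808.69 + $1,165.88 = $9,559.47
Ending inventory (cost pool remaining) = $416.73

Ending inventory = $416.73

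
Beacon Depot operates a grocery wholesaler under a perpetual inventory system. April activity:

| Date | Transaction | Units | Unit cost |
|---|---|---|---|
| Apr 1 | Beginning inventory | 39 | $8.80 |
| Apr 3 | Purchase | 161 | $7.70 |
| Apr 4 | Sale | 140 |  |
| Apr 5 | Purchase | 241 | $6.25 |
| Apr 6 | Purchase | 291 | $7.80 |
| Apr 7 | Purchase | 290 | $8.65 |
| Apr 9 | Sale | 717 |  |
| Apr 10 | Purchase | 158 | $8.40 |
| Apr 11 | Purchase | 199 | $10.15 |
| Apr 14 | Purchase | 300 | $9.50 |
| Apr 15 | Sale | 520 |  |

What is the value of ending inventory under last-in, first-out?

Ending inventory = $2,311.95

Apr 4, 140 sold [LIFO — newest first]: 140 @ $7.70 = $1,078.00
Apr 9, 717 sold [LIFO — newest first]: 290 @ $8.65 + 291 @ $7.80 + 136 @ $6.25 = $5,628.30
Apr 15, 520 sold [LIFO — newest first]: 300 @ $9.50 + 199 @ $10.15 + 21 @ $8.40 = $5,046.25
Total COGS = $1,078.00 + $5,628.30 + $5,046.25 = $11,752.55
Ending inventory: 39 @ $8.80 + 21 @ $7.70 + 105 @ $6.25 + 137 @ $8.40 = $2,311.95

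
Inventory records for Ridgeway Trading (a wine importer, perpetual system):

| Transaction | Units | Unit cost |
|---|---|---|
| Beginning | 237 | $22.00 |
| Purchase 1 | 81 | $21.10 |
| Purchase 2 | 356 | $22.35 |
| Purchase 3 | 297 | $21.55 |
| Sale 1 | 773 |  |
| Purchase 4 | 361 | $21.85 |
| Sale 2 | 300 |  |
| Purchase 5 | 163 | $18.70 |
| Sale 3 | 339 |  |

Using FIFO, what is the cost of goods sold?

Sale 1 (773) [FIFO — oldest first]: 237 @ $22.00 + 81 @ $21.10 + 356 @ $22.35 + 99 @ $21.55 = $17,013.15
Sale 2 (300) [FIFO — oldest first]: 198 @ $21.55 + 102 @ $21.85 = $6,495.60
Sale 3 (339) [FIFO — oldest first]: 259 @ $21.85 + 80 @ $18.70 = $7,155.15
Total COGS = $17,013.15 + $6,495.60 + $7,155.15 = $30,663.90
Ending inventory: 83 @ $18.70 = $1,552.10

COGS = $30,663.90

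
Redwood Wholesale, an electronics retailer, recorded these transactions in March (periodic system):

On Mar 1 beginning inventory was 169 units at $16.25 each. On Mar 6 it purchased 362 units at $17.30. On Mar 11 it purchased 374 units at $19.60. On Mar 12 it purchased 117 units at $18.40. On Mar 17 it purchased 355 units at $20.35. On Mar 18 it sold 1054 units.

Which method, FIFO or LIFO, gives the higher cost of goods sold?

LIFO

FIFO COGS: 169 @ $16.25 + 362 @ $17.30 + 374 @ $19.60 + 117 @ $18.40 + 32 @ $20.35 = $19,143.25
LIFO COGS: 355 @ $20.35 + 117 @ $18.40 + 374 @ $19.60 + 208 @ $17.30 = $20,305.85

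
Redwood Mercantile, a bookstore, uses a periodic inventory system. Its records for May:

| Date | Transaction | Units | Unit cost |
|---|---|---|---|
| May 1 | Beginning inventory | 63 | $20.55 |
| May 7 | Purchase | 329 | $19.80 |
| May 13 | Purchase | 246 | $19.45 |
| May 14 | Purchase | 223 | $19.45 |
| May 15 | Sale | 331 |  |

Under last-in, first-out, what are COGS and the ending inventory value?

COGS = $6,437.95; ending inventory = $10,492.95

May 15, 331 sold [LIFO — newest first]: 223 @ $19.45 + 108 @ $19.45 = $6,437.95
Ending inventory: 63 @ $20.55 + 329 @ $19.80 + 138 @ $19.45 = $10,492.95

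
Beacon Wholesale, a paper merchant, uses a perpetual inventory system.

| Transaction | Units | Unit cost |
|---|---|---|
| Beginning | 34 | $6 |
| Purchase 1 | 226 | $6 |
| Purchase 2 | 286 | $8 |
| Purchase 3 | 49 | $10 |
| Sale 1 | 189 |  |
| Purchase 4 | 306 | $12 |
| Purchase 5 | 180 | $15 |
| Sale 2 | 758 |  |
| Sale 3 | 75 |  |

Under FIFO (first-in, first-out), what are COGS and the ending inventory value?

COGS = $9,825; ending inventory = $885

Sale 1 (189) [FIFO — oldest first]: 34 @ $6 + 155 @ $6 = $1,134
Sale 2 (758) [FIFO — oldest first]: 71 @ $6 + 286 @ $8 + 49 @ $10 + 306 @ $12 + 46 @ $15 = $7,566
Sale 3 (75) [FIFO — oldest first]: 75 @ $15 = $1,125
Total COGS = $1,134 + $7,566 + $1,125 = $9,825
Ending inventory: 59 @ $15 = $885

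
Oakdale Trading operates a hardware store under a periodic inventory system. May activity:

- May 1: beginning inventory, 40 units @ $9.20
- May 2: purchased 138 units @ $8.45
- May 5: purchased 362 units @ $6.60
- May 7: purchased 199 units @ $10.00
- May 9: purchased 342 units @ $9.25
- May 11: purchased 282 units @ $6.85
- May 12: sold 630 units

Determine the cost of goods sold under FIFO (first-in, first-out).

May 12, 630 sold [FIFO — oldest first]: 40 @ $9.20 + 138 @ $8.45 + 362 @ $6.60 + 90 @ $10.00 = $4,823.30
Ending inventory: 109 @ $10.00 + 342 @ $9.25 + 282 @ $6.85 = $6,185.20
Check: goods available $11,008.50 = COGS $4,823.30 + ending $6,185.20

COGS = $4,823.30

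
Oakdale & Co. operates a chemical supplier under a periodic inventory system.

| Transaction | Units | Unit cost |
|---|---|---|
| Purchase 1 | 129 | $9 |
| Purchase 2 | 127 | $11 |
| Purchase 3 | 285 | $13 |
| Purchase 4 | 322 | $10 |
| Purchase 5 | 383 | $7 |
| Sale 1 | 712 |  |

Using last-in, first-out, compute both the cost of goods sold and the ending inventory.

Sale 1 (712) [LIFO — newest first]: 383 @ $7 + 322 @ $10 + 7 @ $13 = $5,992
Ending inventory: 129 @ $9 + 127 @ $11 + 278 @ $13 = $6,172
Check: goods available $12,164 = COGS $5,992 + ending $6,172

COGS = $5,992; ending inventory = $6,172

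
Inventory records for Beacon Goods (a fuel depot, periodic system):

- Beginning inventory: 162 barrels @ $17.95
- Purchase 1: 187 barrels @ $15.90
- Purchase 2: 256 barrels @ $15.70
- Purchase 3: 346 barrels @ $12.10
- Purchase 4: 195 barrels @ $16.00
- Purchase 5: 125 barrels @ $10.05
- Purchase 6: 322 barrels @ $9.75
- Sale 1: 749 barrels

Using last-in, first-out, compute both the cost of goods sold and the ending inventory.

COGS = $8,810.45; ending inventory = $12,792.30

Sale 1 (749) [LIFO — newest first]: 322 @ $9.75 + 125 @ $10.05 + 195 @ $16.00 + 107 @ $12.10 = $8,810.45
Ending inventory: 162 @ $17.95 + 187 @ $15.90 + 256 @ $15.70 + 239 @ $12.10 = $12,792.30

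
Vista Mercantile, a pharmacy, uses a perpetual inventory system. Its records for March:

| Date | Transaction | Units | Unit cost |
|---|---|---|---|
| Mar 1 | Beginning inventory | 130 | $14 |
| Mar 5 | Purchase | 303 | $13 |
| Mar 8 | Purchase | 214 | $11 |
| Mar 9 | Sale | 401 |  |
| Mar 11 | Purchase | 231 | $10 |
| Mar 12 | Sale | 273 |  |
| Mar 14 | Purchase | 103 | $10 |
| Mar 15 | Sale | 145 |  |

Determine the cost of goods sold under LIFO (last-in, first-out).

Mar 9, 401 sold [LIFO — newest first]: 214 @ $11 + 187 @ $13 = $4,785
Mar 12, 273 sold [LIFO — newest first]: 231 @ $10 + 42 @ $13 = $2,856
Mar 15, 145 sold [LIFO — newest first]: 103 @ $10 + 42 @ $13 = $1,576
Total COGS = $4,785 + $2,856 + $1,576 = $9,217
Ending inventory: 130 @ $14 + 32 @ $13 = $2,236
Check: goods available $11,453 = COGS $9,217 + ending $2,236

COGS = $9,217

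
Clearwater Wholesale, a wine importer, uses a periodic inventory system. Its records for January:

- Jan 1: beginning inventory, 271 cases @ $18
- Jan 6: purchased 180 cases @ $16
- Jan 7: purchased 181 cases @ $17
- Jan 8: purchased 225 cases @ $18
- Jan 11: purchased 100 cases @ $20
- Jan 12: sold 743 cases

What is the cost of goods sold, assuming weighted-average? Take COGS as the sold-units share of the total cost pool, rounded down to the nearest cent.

COGS = $13,109.25

Jan 12, sell 743: 743/957 × $16,885.00 → $13,109.25
Ending inventory (cost pool remaining) = $3,775.75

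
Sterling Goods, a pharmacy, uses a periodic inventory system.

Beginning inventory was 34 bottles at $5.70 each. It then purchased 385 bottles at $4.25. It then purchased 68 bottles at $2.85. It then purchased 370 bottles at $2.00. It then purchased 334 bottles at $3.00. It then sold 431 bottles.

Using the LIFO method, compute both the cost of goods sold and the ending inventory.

Sale 1 (431) [LIFO — newest first]: 334 @ $3.00 + 97 @ $2.00 = $1,196.00
Ending inventory: 34 @ $5.70 + 385 @ $4.25 + 68 @ $2.85 + 273 @ $2.00 = $2,569.85
Check: goods available $3,765.85 = COGS $1,196.00 + ending $2,569.85

COGS = $1,196.00; ending inventory = $2,569.85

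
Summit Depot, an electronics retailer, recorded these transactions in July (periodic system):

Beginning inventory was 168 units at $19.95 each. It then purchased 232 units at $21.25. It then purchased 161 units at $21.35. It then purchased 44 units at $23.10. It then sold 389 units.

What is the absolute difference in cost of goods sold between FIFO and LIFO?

$315.90

FIFO COGS: 168 @ $19.95 + 221 @ $21.25 = $8,047.85
LIFO COGS: 44 @ $23.10 + 161 @ $21.35 + 184 @ $21.25 = $8,363.75
Difference = |$8,047.85 − $8,363.75| = $315.90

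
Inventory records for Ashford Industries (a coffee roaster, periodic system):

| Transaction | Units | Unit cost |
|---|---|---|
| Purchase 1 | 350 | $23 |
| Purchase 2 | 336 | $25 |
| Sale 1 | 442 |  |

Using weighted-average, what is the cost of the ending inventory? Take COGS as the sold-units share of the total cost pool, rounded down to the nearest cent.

Ending inventory = $5,851.03

Sale 1, sell 442: 442/686 × $16,450.00 → $10,598.97
Ending inventory (cost pool remaining) = $5,851.03
Check: goods available $16,450.00 = COGS $10,598.97 + ending $5,851.03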